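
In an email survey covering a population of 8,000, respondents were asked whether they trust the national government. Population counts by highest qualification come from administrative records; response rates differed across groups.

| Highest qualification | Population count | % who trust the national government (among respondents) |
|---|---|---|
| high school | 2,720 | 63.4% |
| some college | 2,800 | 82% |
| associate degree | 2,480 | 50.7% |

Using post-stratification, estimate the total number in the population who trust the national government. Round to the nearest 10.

5,280

Apply each group's respondent rate to its population count:
  high school: 2,720 × 63.4% = 1724.48
  some college: 2,800 × 82% = 2296
  associate degree: 2,480 × 50.7% = 1257.36
Estimated total = 5277.84 → 5,280.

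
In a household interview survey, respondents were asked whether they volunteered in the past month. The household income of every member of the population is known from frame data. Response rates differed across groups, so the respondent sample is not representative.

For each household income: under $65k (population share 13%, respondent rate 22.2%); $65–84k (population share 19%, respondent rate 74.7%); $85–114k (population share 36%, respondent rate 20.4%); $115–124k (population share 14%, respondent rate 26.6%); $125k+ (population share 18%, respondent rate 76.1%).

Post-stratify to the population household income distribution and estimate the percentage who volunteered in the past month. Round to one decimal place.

41.8%

Reweight to the known household income distribution:
  under $65k: 0.13 × 22.2 = 2.886
  $65–84k: 0.19 × 74.7 = 14.193
  $85–114k: 0.36 × 20.4 = 7.344
  $115–124k: 0.14 × 26.6 = 3.724
  $125k+: 0.18 × 76.1 = 13.698
Post-stratified estimate = 41.845 → 41.8%.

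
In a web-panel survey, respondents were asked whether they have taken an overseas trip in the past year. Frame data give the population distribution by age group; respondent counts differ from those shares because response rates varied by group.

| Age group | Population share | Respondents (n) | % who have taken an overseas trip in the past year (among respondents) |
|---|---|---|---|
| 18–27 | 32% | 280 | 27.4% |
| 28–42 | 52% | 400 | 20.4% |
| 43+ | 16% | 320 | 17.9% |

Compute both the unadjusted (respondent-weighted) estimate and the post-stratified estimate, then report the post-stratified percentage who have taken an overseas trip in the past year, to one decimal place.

22.2%

Without adjustment, the pooled respondent share is:
  (280/1000)×27.4 + (400/1000)×20.4 + (320/1000)×17.9 = 21.56%
Post-stratified estimate weights by population shares:
  0.32×27.4 + 0.52×20.4 + 0.16×17.9 = 22.24%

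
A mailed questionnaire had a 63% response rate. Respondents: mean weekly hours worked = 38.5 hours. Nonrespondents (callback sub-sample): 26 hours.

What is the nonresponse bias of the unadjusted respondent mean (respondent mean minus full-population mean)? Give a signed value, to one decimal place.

Nonresponse fraction = 1 − 0.63 = 0.37.
Bias = (nonresponse fraction) × (respondent mean − nonrespondent mean)
     = 0.37 × (38.5 − 26) = 0.37 × 12.5 = 4.625.

+4.6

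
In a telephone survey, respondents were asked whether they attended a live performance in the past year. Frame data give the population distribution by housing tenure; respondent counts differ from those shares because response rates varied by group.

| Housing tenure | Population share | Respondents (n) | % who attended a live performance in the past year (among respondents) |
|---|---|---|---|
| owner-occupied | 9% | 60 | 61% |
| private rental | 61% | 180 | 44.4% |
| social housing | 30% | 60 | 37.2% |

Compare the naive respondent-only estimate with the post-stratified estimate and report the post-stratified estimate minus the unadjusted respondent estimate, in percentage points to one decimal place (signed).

Naive respondent-only estimate (weights = respondent counts):
  (60/300)×61 + (180/300)×44.4 + (60/300)×37.2 = 46.28%
Reweighting by population housing tenure shares:
  0.09×61 + 0.61×44.4 + 0.3×37.2 = 43.734%
Difference = 43.734 − 46.28 = -2.546 pp.

-2.5 percentage points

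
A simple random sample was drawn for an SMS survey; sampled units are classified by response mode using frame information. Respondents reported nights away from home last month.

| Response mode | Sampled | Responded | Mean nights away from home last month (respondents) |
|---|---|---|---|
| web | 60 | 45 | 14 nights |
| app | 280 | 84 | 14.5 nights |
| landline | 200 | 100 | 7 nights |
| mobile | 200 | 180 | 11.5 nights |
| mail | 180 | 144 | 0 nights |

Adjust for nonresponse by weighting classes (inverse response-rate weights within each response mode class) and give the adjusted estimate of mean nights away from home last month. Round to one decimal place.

Response rates by class: web 45/60 = 75%, app 84/280 = 30%, landline 100/200 = 50%, mobile 180/200 = 90%, mail 144/180 = 80%.
With weight = n_sampled/n_responded per class, the weighted class total is n_sampled:
  web: 60 × 14 = 840
  app: 280 × 14.5 = 4060
  landline: 200 × 7 = 1400
  mobile: 200 × 11.5 = 2300
  mail: 180 × 0 = 0
Adjusted estimate = 8600 / 920 = 9.34783 → 9.3.

9.3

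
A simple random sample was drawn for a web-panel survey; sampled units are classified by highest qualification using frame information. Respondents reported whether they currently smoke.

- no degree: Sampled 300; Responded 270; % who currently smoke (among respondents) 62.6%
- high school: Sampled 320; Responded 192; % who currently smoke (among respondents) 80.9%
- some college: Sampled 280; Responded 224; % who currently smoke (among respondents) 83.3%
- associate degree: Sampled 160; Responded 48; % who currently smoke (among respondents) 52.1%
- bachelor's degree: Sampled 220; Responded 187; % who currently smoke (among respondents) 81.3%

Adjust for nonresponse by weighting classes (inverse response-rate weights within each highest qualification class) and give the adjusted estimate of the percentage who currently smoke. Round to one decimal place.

73.6%

Class response rates: no degree 270/300 = 90%, high school 192/320 = 60%, some college 224/280 = 80%, associate degree 48/160 = 30%, bachelor's degree 187/220 = 85%.
Each respondent's weight = sampled/responded in their class; summing within a class gives n_sampled, so:
  no degree: 300 × 62.6 = 18,780
  high school: 320 × 80.9 = 25,888
  some college: 280 × 83.3 = 23,324
  associate degree: 160 × 52.1 = 8336
  bachelor's degree: 220 × 81.3 = 17,886
Adjusted estimate = 94,214 / 1,280 = 73.6047 → 73.6%.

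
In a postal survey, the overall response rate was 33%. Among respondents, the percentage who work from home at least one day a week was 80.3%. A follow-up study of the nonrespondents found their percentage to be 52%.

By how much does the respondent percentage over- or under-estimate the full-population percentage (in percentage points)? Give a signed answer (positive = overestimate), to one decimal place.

+19.0 percentage points

Nonresponse fraction = 1 − 0.33 = 0.67.
Bias = (nonresponse fraction) × (respondent percentage − nonrespondent percentage)
     = 0.67 × (80.3 − 52) = 0.67 × 28.3 = 18.961.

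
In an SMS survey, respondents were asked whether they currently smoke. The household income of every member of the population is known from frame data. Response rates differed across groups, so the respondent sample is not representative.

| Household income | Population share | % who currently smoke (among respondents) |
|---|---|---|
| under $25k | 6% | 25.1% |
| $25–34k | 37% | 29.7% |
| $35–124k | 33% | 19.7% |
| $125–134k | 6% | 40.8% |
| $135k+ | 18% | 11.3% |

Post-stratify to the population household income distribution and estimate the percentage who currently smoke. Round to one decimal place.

Weight each group's respondent value by its population share:
  under $25k: 0.06 × 25.1 = 1.506
  $25–34k: 0.37 × 29.7 = 10.989
  $35–124k: 0.33 × 19.7 = 6.501
  $125–134k: 0.06 × 40.8 = 2.448
  $135k+: 0.18 × 11.3 = 2.034
Post-stratified estimate = 23.478 → 23.5%.

23.5%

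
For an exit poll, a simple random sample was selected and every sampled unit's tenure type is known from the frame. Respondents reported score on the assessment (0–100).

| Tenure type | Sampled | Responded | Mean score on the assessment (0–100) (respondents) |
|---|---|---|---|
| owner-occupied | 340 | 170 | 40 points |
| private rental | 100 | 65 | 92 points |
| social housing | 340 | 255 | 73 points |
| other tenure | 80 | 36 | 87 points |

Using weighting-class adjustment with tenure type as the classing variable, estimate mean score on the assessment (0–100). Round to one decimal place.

63.5

Class response rates: owner-occupied 170/340 = 50%, private rental 65/100 = 65%, social housing 255/340 = 75%, other tenure 36/80 = 45%.
Inverse-response-rate weighting restores each class to its sampled count, so class totals weight by n_sampled:
  owner-occupied: 340 × 40 = 13,600
  private rental: 100 × 92 = 9200
  social housing: 340 × 73 = 24,820
  other tenure: 80 × 87 = 6960
Adjusted estimate = 54,580 / 860 = 63.4651 → 63.5.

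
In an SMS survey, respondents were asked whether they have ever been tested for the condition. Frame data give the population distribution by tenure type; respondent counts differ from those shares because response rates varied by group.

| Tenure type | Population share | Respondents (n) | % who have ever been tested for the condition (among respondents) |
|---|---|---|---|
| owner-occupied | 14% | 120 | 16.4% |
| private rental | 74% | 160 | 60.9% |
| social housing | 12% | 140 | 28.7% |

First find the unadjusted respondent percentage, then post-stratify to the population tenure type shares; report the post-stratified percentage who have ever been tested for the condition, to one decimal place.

Naive respondent-only estimate (weights = respondent counts):
  (120/420)×16.4 + (160/420)×60.9 + (140/420)×28.7 = 37.4524%
Reweighting by population tenure type shares:
  0.14×16.4 + 0.74×60.9 + 0.12×28.7 = 50.806%

50.8%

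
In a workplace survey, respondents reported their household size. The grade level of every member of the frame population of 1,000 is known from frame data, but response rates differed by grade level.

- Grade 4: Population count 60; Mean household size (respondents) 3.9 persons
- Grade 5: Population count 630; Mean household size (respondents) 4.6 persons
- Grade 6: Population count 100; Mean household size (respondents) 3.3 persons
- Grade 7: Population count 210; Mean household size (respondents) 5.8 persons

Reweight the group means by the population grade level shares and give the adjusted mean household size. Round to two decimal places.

4.68

Weight each group's respondent value by its population share:
  Grade 4: (60/1,000) × 3.9 = 0.234
  Grade 5: (630/1,000) × 4.6 = 2.898
  Grade 6: (100/1,000) × 3.3 = 0.33
  Grade 7: (210/1,000) × 5.8 = 1.218
Post-stratified estimate = 4.68 → 4.68.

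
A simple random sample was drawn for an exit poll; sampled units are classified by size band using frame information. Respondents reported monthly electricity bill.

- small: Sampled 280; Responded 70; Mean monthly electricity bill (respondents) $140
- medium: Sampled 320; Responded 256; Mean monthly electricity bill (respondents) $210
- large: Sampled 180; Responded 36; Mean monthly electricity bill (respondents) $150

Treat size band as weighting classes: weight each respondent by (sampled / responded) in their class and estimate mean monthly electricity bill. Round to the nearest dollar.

$171

Response rates by class: small 70/280 = 25%, medium 256/320 = 80%, large 36/180 = 20%.
Weighting each respondent by the inverse class response rate inflates each class back to its sampled size, so the class weight is n_sampled:
  small: 280 × 140 = 39,200
  medium: 320 × 210 = 67,200
  large: 180 × 150 = 27,000
Adjusted estimate = 133,400 / 780 = 171.026 → $171.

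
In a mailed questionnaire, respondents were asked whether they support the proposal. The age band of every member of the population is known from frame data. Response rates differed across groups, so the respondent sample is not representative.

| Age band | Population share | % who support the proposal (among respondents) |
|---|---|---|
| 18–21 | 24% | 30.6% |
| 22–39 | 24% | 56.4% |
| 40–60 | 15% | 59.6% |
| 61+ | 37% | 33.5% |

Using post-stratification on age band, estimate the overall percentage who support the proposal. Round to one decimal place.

42.2%

Each cell contributes population-share × respondent value:
  18–21: 0.24 × 30.6 = 7.344
  22–39: 0.24 × 56.4 = 13.536
  40–60: 0.15 × 59.6 = 8.94
  61+: 0.37 × 33.5 = 12.395
Post-stratified estimate = 42.215 → 42.2%.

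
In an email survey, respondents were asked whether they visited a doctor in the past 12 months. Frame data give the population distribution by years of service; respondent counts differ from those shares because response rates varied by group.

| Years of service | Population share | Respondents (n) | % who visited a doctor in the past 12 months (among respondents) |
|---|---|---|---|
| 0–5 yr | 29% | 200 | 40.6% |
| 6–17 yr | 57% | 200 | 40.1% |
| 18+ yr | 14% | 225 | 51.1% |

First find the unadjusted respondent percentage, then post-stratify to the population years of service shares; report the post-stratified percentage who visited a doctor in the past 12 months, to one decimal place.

Without adjustment, the pooled respondent share is:
  (200/625)×40.6 + (200/625)×40.1 + (225/625)×51.1 = 44.22%
Post-stratifying to population shares instead:
  0.29×40.6 + 0.57×40.1 + 0.14×51.1 = 41.785%

41.8%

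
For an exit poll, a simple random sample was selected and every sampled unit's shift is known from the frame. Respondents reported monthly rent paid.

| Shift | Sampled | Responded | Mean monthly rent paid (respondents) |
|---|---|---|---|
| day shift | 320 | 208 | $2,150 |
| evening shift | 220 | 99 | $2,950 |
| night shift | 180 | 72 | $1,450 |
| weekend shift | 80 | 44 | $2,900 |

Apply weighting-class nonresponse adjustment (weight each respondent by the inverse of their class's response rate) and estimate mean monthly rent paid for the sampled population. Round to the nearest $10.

Class response rates: day shift 208/320 = 65%, evening shift 99/220 = 45%, night shift 72/180 = 40%, weekend shift 44/80 = 55%.
Inverse-response-rate weighting restores each class to its sampled count, so class totals weight by n_sampled:
  day shift: 320 × 2150 = 688,000
  evening shift: 220 × 2950 = 649,000
  night shift: 180 × 1450 = 261,000
  weekend shift: 80 × 2900 = 232,000
Adjusted estimate = 1,830,000 / 800 = 2287.5 → $2,290.

$2,290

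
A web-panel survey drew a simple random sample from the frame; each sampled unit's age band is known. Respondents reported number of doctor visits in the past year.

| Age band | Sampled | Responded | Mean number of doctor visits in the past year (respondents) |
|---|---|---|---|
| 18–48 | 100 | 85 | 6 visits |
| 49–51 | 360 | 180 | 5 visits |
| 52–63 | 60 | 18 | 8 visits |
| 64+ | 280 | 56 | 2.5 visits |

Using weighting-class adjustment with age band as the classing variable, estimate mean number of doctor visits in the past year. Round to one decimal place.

4.5

Response rates by class: 18–48 85/100 = 85%, 49–51 180/360 = 50%, 52–63 18/60 = 30%, 64+ 56/280 = 20%.
Weighting each respondent by the inverse class response rate inflates each class back to its sampled size, so the class weight is n_sampled:
  18–48: 100 × 6 = 600
  49–51: 360 × 5 = 1800
  52–63: 60 × 8 = 480
  64+: 280 × 2.5 = 700
Adjusted estimate = 3580 / 800 = 4.475 → 4.5.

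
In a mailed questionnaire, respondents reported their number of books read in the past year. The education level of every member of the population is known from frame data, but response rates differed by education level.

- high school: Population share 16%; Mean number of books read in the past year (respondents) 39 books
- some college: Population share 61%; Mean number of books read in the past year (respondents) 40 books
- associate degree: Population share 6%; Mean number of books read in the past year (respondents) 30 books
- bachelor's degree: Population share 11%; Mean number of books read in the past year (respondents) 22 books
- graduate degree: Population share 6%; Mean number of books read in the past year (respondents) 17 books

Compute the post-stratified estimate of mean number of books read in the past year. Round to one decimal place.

35.9

Reweight to the known education level distribution:
  high school: 0.16 × 39 = 6.24
  some college: 0.61 × 40 = 24.4
  associate degree: 0.06 × 30 = 1.8
  bachelor's degree: 0.11 × 22 = 2.42
  graduate degree: 0.06 × 17 = 1.02
Post-stratified estimate = 35.88 → 35.9.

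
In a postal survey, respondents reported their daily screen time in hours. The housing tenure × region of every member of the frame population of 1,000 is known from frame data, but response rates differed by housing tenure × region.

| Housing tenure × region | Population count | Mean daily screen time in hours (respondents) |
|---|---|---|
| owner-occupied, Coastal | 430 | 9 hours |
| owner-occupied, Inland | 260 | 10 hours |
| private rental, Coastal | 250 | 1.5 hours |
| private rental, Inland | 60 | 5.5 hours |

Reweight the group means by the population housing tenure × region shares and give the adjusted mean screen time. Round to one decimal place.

7.2

Each cell contributes population-share × respondent value:
  owner-occupied, Coastal: (430/1,000) × 9 = 3.87
  owner-occupied, Inland: (260/1,000) × 10 = 2.6
  private rental, Coastal: (250/1,000) × 1.5 = 0.375
  private rental, Inland: (60/1,000) × 5.5 = 0.33
Post-stratified estimate = 7.175 → 7.2.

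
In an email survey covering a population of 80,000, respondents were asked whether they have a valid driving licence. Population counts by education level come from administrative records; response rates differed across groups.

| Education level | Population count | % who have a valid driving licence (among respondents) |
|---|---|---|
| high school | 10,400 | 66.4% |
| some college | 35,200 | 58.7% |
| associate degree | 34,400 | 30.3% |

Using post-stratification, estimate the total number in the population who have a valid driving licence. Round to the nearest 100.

Each cell contributes its population count × the respondent rate:
  high school: 10,400 × 66.4% = 6905.6
  some college: 35,200 × 58.7% = 20662.4
  associate degree: 34,400 × 30.3% = 10423.2
Estimated total = 37991.2 → 38,000.

38,000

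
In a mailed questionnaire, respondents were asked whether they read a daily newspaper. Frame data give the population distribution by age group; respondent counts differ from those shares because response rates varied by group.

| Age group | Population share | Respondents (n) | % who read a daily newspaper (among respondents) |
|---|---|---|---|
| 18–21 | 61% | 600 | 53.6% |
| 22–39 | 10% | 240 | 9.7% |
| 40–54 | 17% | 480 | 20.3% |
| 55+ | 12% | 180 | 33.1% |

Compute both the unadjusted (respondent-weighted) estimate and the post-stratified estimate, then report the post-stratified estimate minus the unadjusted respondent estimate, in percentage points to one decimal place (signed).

+7.6 percentage points

Naive respondent-only estimate (weights = respondent counts):
  (600/1500)×53.6 + (240/1500)×9.7 + (480/1500)×20.3 + (180/1500)×33.1 = 33.46%
Reweighting by population age group shares:
  0.61×53.6 + 0.1×9.7 + 0.17×20.3 + 0.12×33.1 = 41.089%
Difference = 41.089 − 33.46 = 7.629 pp.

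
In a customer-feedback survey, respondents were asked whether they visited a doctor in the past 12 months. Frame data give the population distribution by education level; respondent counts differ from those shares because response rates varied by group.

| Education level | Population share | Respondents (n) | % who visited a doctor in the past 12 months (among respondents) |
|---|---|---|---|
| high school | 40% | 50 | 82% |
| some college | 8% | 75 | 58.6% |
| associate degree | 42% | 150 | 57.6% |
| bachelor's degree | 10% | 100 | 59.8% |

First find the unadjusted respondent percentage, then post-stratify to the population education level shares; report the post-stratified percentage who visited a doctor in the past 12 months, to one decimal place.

Without adjustment, the pooled respondent share is:
  (50/375)×82 + (75/375)×58.6 + (150/375)×57.6 + (100/375)×59.8 = 61.64%
Post-stratified estimate weights by population shares:
  0.4×82 + 0.08×58.6 + 0.42×57.6 + 0.1×59.8 = 67.66%

67.7%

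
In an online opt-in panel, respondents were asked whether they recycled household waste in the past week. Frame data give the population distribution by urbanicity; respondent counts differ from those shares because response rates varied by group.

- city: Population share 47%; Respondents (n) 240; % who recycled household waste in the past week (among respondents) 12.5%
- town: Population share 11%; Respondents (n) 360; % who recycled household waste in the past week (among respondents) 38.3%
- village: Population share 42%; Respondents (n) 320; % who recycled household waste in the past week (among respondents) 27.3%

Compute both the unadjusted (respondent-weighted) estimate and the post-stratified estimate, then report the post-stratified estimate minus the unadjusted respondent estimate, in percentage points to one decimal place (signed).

-6.2 percentage points

Naive respondent-only estimate (weights = respondent counts):
  (240/920)×12.5 + (360/920)×38.3 + (320/920)×27.3 = 27.7435%
Post-stratifying to population shares instead:
  0.47×12.5 + 0.11×38.3 + 0.42×27.3 = 21.554%
Difference = 21.554 − 27.7435 = -6.1895 pp.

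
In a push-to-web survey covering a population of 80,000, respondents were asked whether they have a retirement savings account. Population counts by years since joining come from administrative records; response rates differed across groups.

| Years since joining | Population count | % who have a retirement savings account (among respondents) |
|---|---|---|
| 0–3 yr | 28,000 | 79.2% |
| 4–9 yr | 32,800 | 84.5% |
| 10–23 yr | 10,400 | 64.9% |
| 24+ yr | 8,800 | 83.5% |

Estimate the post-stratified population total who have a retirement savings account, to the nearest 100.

Apply each group's respondent rate to its population count:
  0–3 yr: 28,000 × 79.2% = 22,176
  4–9 yr: 32,800 × 84.5% = 27,716
  10–23 yr: 10,400 × 64.9% = 6749.6
  24+ yr: 8,800 × 83.5% = 7348
Estimated total = 63989.6 → 64,000.

64,000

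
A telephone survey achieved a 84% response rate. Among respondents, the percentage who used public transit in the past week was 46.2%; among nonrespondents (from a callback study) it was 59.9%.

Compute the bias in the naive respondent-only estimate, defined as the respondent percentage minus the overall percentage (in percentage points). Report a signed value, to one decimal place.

-2.2 percentage points

Nonresponse fraction = 1 − 0.84 = 0.16.
Bias = (nonresponse fraction) × (respondent percentage − nonrespondent percentage)
     = 0.16 × (46.2 − 59.9) = 0.16 × -13.7 = -2.192.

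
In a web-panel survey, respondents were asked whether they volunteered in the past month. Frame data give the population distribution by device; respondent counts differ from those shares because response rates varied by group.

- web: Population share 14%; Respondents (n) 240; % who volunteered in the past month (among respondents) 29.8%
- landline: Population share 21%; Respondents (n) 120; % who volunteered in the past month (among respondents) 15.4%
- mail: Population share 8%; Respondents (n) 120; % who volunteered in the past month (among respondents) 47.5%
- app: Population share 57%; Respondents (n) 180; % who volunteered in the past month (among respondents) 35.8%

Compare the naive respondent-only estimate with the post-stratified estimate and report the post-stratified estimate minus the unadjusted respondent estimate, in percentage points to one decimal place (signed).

Naive respondent-only estimate (weights = respondent counts):
  (240/660)×29.8 + (120/660)×15.4 + (120/660)×47.5 + (180/660)×35.8 = 32.0364%
Post-stratified estimate weights by population shares:
  0.14×29.8 + 0.21×15.4 + 0.08×47.5 + 0.57×35.8 = 31.612%
Difference = 31.612 − 32.0364 = -0.4244 pp.

-0.4 percentage points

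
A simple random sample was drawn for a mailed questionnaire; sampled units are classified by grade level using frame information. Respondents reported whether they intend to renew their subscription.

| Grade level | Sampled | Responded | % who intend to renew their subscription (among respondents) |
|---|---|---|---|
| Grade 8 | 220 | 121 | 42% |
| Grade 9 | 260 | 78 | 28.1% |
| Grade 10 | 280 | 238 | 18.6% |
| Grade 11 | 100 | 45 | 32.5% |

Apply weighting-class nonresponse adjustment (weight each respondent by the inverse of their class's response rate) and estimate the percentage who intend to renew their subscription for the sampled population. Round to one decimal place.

29.1%

Response rates by class: Grade 8 121/220 = 55%, Grade 9 78/260 = 30%, Grade 10 238/280 = 85%, Grade 11 45/100 = 45%.
Weighting each respondent by the inverse class response rate inflates each class back to its sampled size, so the class weight is n_sampled:
  Grade 8: 220 × 42 = 9240
  Grade 9: 260 × 28.1 = 7306
  Grade 10: 280 × 18.6 = 5208
  Grade 11: 100 × 32.5 = 3250
Adjusted estimate = 25,004 / 860 = 29.0744 → 29.1%.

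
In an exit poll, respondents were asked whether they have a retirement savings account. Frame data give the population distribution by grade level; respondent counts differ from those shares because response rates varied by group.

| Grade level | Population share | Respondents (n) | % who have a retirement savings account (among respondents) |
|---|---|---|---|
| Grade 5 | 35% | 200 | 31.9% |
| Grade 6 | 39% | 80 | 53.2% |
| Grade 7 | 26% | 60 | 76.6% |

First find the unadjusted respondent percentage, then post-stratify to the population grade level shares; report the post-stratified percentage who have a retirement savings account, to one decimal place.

51.8%

Without adjustment, the pooled respondent share is:
  (200/340)×31.9 + (80/340)×53.2 + (60/340)×76.6 = 44.8%
Reweighting by population grade level shares:
  0.35×31.9 + 0.39×53.2 + 0.26×76.6 = 51.829%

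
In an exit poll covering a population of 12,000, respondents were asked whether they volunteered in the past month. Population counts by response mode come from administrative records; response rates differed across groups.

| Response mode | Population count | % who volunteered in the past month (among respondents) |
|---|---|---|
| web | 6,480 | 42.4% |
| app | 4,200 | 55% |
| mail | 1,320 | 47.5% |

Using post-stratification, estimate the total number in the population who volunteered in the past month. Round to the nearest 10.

Apply each group's respondent rate to its population count:
  web: 6,480 × 42.4% = 2747.52
  app: 4,200 × 55% = 2310
  mail: 1,320 × 47.5% = 627
Estimated total = 5684.52 → 5,680.

5,680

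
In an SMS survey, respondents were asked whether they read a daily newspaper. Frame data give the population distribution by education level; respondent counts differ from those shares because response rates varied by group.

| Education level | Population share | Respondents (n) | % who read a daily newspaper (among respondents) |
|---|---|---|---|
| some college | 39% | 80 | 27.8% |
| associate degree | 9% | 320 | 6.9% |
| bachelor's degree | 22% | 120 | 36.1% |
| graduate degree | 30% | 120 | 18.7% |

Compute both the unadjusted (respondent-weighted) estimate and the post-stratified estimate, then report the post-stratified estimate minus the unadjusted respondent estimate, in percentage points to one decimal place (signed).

+7.8 percentage points

Unadjusted (pooled respondent) estimate weights by respondent counts:
  (80/640)×27.8 + (320/640)×6.9 + (120/640)×36.1 + (120/640)×18.7 = 17.2%
Post-stratified estimate weights by population shares:
  0.39×27.8 + 0.09×6.9 + 0.22×36.1 + 0.3×18.7 = 25.015%
Difference = 25.015 − 17.2 = 7.815 pp.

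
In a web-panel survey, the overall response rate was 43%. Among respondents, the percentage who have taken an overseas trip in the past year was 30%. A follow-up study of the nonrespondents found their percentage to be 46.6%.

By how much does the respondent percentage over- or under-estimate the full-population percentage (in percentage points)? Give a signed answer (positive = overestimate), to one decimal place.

Nonresponse fraction = 1 − 0.43 = 0.57.
Bias = (nonresponse fraction) × (respondent percentage − nonrespondent percentage)
     = 0.57 × (30 − 46.6) = 0.57 × -16.6 = -9.462.

-9.5 percentage points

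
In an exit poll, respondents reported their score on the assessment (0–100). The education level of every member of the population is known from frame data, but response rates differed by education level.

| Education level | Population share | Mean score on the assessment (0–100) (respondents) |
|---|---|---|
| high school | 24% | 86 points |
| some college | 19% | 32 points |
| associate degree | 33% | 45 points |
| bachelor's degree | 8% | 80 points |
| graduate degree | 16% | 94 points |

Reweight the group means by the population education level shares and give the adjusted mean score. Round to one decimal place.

63.0

Post-stratification weights by population share, not respondent share:
  high school: 0.24 × 86 = 20.64
  some college: 0.19 × 32 = 6.08
  associate degree: 0.33 × 45 = 14.85
  bachelor's degree: 0.08 × 80 = 6.4
  graduate degree: 0.16 × 94 = 15.04
Post-stratified estimate = 63.01 → 63.0.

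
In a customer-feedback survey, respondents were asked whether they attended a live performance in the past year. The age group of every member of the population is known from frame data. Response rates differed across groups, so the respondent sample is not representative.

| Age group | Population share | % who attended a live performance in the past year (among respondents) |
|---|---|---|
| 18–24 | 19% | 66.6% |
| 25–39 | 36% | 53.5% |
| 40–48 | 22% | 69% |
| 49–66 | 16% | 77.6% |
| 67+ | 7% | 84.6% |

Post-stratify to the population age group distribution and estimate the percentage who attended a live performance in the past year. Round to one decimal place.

65.4%

Weight each group's respondent value by its population share:
  18–24: 0.19 × 66.6 = 12.654
  25–39: 0.36 × 53.5 = 19.26
  40–48: 0.22 × 69 = 15.18
  49–66: 0.16 × 77.6 = 12.416
  67+: 0.07 × 84.6 = 5.922
Post-stratified estimate = 65.432 → 65.4%.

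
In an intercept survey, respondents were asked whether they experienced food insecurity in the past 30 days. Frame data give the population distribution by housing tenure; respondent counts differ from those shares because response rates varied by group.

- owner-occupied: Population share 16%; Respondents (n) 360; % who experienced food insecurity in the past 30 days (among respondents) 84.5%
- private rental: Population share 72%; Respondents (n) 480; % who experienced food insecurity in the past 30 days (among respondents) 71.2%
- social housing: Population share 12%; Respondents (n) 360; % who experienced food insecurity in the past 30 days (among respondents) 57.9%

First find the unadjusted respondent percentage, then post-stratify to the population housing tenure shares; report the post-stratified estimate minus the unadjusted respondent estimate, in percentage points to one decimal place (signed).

Unadjusted (pooled respondent) estimate weights by respondent counts:
  (360/1200)×84.5 + (480/1200)×71.2 + (360/1200)×57.9 = 71.2%
Post-stratifying to population shares instead:
  0.16×84.5 + 0.72×71.2 + 0.12×57.9 = 71.732%
Difference = 71.732 − 71.2 = 0.532 pp.

+0.5 percentage points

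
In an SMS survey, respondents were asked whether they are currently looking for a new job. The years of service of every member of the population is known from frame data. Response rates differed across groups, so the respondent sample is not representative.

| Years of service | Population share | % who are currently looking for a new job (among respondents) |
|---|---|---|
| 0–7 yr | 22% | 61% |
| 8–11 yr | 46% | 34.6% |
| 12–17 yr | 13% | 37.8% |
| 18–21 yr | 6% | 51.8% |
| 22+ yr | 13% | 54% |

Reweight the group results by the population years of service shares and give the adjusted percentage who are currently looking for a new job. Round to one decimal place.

Weight each group's respondent value by its population share:
  0–7 yr: 0.22 × 61 = 13.42
  8–11 yr: 0.46 × 34.6 = 15.916
  12–17 yr: 0.13 × 37.8 = 4.914
  18–21 yr: 0.06 × 51.8 = 3.108
  22+ yr: 0.13 × 54 = 7.02
Post-stratified estimate = 44.378 → 44.4%.

44.4%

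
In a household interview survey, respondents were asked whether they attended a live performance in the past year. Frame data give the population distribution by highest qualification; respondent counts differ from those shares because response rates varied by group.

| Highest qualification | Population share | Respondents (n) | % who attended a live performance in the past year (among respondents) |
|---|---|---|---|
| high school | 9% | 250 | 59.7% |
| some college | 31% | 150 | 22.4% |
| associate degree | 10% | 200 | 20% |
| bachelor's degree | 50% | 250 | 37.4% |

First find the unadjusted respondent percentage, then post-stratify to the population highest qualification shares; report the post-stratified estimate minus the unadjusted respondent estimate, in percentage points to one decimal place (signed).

Without adjustment, the pooled respondent share is:
  (250/850)×59.7 + (150/850)×22.4 + (200/850)×20 + (250/850)×37.4 = 37.2176%
Reweighting by population highest qualification shares:
  0.09×59.7 + 0.31×22.4 + 0.1×20 + 0.5×37.4 = 33.017%
Difference = 33.017 − 37.2176 = -4.2006 pp.

-4.2 percentage points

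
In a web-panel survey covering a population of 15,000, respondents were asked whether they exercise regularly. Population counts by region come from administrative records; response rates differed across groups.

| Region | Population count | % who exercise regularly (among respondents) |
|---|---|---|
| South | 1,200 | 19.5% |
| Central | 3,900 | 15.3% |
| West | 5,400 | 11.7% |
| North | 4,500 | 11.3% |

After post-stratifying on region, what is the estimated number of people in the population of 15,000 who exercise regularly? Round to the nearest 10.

1,970

Apply each group's respondent rate to its population count:
  South: 1,200 × 19.5% = 234
  Central: 3,900 × 15.3% = 596.7
  West: 5,400 × 11.7% = 631.8
  North: 4,500 × 11.3% = 508.5
Estimated total = 1971 → 1,970.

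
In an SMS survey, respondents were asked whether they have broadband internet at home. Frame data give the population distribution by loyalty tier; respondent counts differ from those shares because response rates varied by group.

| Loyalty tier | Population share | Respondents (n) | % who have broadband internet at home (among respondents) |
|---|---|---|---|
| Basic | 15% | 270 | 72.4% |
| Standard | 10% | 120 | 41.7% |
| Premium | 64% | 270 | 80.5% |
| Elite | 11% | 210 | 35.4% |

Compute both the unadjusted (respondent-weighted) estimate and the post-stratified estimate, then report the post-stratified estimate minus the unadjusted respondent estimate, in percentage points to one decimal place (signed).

Naive respondent-only estimate (weights = respondent counts):
  (270/870)×72.4 + (120/870)×41.7 + (270/870)×80.5 + (210/870)×35.4 = 61.7483%
Post-stratified estimate weights by population shares:
  0.15×72.4 + 0.1×41.7 + 0.64×80.5 + 0.11×35.4 = 70.444%
Difference = 70.444 − 61.7483 = 8.6957 pp.

+8.7 percentage points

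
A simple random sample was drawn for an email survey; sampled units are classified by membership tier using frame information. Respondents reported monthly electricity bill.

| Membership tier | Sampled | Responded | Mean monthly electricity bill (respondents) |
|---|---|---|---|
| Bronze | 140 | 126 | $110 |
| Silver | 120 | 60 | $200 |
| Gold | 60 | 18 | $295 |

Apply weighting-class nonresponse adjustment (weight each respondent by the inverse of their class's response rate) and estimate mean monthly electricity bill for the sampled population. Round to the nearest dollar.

$178

Response rates by class: Bronze 126/140 = 90%, Silver 60/120 = 50%, Gold 18/60 = 30%.
With weight = n_sampled/n_responded per class, the weighted class total is n_sampled:
  Bronze: 140 × 110 = 15,400
  Silver: 120 × 200 = 24,000
  Gold: 60 × 295 = 17,700
Adjusted estimate = 57,100 / 320 = 178.438 → $178.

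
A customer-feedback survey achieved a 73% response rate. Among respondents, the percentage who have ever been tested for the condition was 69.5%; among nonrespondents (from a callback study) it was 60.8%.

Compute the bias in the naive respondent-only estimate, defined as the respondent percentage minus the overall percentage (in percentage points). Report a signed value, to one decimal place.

Nonresponse fraction = 1 − 0.73 = 0.27.
Bias = (nonresponse fraction) × (respondent percentage − nonrespondent percentage)
     = 0.27 × (69.5 − 60.8) = 0.27 × 8.7 = 2.349.

+2.3 percentage points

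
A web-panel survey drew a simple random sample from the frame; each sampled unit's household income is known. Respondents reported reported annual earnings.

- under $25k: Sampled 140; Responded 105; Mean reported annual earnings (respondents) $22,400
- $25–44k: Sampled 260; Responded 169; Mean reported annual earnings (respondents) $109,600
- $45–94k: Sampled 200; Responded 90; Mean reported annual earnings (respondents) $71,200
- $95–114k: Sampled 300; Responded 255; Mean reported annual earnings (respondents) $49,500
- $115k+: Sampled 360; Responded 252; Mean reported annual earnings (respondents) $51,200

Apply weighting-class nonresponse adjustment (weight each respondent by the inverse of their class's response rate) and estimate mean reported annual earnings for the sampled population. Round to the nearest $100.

Class response rates: under $25k 105/140 = 75%, $25–44k 169/260 = 65%, $45–94k 90/200 = 45%, $95–114k 255/300 = 85%, $115k+ 252/360 = 70%.
Weighting each respondent by the inverse class response rate inflates each class back to its sampled size, so the class weight is n_sampled:
  under $25k: 140 × 22,400 = 3,136,000
  $25–44k: 260 × 109,600 = 28,496,000
  $45–94k: 200 × 71,200 = 14,240,000
  $95–114k: 300 × 49,500 = 14,850,000
  $115k+: 360 × 51,200 = 18,432,000
Adjusted estimate = 79,154,000 / 1,260 = 62820.6 → $62,800.

$62,800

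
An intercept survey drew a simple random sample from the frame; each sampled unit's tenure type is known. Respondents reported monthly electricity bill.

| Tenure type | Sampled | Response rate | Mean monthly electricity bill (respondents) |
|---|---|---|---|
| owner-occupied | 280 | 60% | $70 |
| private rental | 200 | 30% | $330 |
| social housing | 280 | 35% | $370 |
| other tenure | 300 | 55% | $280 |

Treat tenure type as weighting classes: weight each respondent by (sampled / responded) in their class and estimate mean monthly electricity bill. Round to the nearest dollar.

$258

Weighting each respondent by the inverse class response rate inflates each class back to its sampled size, so the class weight is n_sampled:
  owner-occupied: 280 × 70 = 19,600
  private rental: 200 × 330 = 66,000
  social housing: 280 × 370 = 103,600
  other tenure: 300 × 280 = 84,000
Adjusted estimate = 273,200 / 1,060 = 257.736 → $258.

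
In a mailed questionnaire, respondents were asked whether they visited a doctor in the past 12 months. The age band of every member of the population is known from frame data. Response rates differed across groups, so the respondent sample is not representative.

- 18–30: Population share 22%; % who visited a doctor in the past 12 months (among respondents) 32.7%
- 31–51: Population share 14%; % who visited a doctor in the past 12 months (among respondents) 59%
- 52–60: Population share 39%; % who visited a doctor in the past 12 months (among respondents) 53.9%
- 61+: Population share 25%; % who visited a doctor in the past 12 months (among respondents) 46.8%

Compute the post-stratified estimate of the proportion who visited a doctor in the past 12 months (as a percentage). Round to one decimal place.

48.2%

Post-stratification weights by population share, not respondent share:
  18–30: 0.22 × 32.7 = 7.194
  31–51: 0.14 × 59 = 8.26
  52–60: 0.39 × 53.9 = 21.021
  61+: 0.25 × 46.8 = 11.7
Post-stratified estimate = 48.175 → 48.2%.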